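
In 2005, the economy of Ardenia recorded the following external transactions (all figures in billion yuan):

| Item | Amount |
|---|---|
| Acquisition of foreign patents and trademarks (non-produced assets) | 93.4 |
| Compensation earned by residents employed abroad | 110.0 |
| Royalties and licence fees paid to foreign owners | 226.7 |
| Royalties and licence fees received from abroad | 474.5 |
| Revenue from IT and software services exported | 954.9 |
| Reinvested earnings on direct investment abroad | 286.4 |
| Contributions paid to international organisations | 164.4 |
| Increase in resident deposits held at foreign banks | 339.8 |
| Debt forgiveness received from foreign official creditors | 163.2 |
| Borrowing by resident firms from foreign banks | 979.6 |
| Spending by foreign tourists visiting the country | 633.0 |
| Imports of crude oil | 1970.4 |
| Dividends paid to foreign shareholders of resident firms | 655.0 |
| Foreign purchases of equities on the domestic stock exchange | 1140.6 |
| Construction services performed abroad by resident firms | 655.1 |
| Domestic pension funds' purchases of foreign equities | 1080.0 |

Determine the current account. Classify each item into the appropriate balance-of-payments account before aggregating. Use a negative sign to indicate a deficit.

Goods: -1970.4
Services: 954.9 - 226.7 + 633.0 + 474.5 + 655.1 = 2490.8
Primary income: 286.4 - 655.0 + 110.0 = -258.6
Secondary income: -164.4
Current account = (-1970.4) + 2490.8 + (-258.6) + (-164.4) = 97.4
(Excluded from the current account — capital account: acquisition of foreign patents and trademarks (non-produced assets) 93.4, debt forgiveness received from foreign official creditors 163.2; financial account: increase in resident deposits held at foreign banks 339.8, borrowing by resident firms from foreign banks 979.6, foreign purchases of equities on the domestic stock exchange 1140.6, domestic pension funds' purchases of foreign equities 1080.0.)

97.4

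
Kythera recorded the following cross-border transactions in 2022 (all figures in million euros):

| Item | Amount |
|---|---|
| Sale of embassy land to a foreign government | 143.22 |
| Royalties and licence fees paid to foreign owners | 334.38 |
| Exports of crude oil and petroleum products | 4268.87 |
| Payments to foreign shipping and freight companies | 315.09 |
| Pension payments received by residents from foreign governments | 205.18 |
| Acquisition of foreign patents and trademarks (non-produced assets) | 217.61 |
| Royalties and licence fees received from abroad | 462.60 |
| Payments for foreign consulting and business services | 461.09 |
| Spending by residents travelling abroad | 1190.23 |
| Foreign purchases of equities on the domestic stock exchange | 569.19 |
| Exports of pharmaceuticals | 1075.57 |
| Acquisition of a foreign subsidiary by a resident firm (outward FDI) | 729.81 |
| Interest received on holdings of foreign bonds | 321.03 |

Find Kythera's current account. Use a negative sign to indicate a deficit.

4032.46

Goods: 1075.57 + 4268.87 = 5344.44
Services: -1190.23 - 334.38 + 462.60 - 461.09 - 315.09 = -1838.19
Primary income: 321.03
Secondary income: 205.18
Current account = 5344.44 + (-1838.19) + 321.03 + 205.18 = 4032.46
(Excluded from the current account — capital account: sale of embassy land to a foreign government 143.22, acquisition of foreign patents and trademarks (non-produced assets) 217.61; financial account: foreign purchases of equities on the domestic stock exchange 569.19, acquisition of a foreign subsidiary by a resident firm (outward FDI) 729.81.)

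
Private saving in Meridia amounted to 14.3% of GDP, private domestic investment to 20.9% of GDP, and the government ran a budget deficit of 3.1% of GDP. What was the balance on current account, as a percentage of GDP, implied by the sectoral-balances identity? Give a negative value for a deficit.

By the sectoral-balances identity, CA = (S_private - I) + (T - G).
Private balance = 14.3 - 20.9 = -6.6
Government balance (T - G) = -3.1
CA = -6.6 + (-3.1) = -9.7

-9.7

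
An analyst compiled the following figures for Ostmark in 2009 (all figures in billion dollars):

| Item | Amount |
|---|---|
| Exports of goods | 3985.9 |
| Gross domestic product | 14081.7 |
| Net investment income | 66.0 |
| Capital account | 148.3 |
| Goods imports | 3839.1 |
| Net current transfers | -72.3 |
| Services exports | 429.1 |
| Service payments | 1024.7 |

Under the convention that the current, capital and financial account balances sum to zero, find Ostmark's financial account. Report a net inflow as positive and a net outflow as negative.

306.8

Goods balance = 3985.9 - 3839.1 = 146.8
Services balance = 429.1 - 1024.7 = -595.6
Trade balance (goods + services) = 146.8 + (-595.6) = -448.8
Net primary income = 66.0
Net secondary income = -72.3
Current account = -448.8 + 66.0 + (-72.3) = -455.1
Financial account = -(-455.1 + 148.3) = 306.8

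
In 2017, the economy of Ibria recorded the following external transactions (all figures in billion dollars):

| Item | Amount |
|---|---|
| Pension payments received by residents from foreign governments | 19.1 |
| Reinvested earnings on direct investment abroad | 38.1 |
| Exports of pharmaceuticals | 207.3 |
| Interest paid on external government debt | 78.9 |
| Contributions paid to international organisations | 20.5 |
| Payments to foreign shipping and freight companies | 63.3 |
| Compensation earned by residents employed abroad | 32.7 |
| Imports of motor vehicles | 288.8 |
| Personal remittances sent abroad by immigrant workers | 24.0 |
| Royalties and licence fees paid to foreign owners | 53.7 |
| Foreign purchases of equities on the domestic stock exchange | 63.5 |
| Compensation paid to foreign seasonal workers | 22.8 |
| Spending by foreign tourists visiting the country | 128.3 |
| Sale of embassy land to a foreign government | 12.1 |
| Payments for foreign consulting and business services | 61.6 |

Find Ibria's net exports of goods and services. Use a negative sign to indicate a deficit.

-131.8

Goods: -288.8 + 207.3 = -81.5
Services: -61.6 + 128.3 - 53.7 - 63.3 = -50.3
Trade balance = -81.5 + (-50.3) = -131.8
(Excluded from the trade balance — secondary income: pension payments received by residents from foreign governments 19.1, contributions paid to international organisations 20.5, personal remittances sent abroad by immigrant workers 24.0; primary income: reinvested earnings on direct investment abroad 38.1, interest paid on external government debt 78.9, compensation earned by residents employed abroad 32.7, compensation paid to foreign seasonal workers 22.8; financial account: foreign purchases of equities on the domestic stock exchange 63.5; capital account: sale of embassy land to a foreign government 12.1.)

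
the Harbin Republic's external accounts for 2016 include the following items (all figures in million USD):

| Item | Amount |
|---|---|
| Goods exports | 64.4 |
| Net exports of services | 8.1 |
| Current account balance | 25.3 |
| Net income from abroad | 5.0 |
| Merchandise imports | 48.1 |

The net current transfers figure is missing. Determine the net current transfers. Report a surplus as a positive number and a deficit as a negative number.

-4.1

Current account = goods balance + services balance + net primary income + net secondary income
Sum of the known components = 29.4
Net current transfers = CA - (known components) = 25.3 - 29.4 = -4.1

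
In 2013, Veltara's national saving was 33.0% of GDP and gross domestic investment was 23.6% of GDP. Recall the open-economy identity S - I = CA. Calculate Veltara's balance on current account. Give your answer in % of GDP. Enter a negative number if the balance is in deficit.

9.4

S - I = CA (net lending to the rest of the world).
CA = S - I = 33.0 - 23.6 = 9.4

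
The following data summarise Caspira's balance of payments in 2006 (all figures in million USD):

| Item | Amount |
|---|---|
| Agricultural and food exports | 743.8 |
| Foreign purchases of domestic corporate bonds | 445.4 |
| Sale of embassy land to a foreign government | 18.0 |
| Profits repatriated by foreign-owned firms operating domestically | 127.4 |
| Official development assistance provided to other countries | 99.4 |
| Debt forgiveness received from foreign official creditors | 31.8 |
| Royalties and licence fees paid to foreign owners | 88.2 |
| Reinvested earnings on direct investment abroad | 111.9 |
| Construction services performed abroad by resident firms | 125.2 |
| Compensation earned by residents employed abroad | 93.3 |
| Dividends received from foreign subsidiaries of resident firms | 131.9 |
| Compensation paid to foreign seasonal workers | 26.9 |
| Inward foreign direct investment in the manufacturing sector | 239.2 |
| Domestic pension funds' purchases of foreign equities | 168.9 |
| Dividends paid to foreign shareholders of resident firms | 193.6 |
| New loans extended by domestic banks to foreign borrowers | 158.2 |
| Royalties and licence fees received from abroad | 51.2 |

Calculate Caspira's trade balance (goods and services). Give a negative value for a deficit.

Goods: 743.8
Services: 51.2 + 125.2 - 88.2 = 88.2
Trade balance = 743.8 + 88.2 = 832.0
(Excluded from the trade balance — financial account: foreign purchases of domestic corporate bonds 445.4, inward foreign direct investment in the manufacturing sector 239.2, domestic pension funds' purchases of foreign equities 168.9, new loans extended by domestic banks to foreign borrowers 158.2; capital account: sale of embassy land to a foreign government 18.0, debt forgiveness received from foreign official creditors 31.8; primary income: profits repatriated by foreign-owned firms operating domestically 127.4, reinvested earnings on direct investment abroad 111.9, compensation earned by residents employed abroad 93.3, dividends received from foreign subsidiaries of resident firms 131.9, compensation paid to foreign seasonal workers 26.9, dividends paid to foreign shareholders of resident firms 193.6; secondary income: official development assistance provided to other countries 99.4.)

832.0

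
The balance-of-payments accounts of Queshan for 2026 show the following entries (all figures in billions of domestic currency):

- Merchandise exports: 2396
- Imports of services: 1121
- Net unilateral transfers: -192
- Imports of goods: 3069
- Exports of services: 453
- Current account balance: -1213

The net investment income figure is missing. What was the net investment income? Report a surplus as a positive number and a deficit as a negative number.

320

Current account = goods balance + services balance + net primary income + net secondary income
Sum of the known components = -1533
Net investment income = CA - (known components) = -1213 - (-1533) = 320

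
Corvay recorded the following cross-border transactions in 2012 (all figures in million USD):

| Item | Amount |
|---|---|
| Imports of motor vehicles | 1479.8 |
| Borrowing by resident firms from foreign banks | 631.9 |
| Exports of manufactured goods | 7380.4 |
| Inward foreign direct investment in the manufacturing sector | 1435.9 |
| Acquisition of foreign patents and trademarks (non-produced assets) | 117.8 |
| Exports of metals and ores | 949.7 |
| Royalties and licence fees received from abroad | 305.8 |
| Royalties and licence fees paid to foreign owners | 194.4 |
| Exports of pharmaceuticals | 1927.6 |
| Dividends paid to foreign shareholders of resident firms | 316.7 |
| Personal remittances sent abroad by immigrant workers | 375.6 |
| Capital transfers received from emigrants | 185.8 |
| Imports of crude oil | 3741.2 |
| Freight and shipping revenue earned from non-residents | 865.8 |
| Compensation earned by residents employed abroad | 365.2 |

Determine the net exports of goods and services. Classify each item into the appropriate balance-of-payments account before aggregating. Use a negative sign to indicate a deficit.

Goods: 1927.6 + 949.7 + 7380.4 - 1479.8 - 3741.2 = 5036.7
Services: 305.8 - 194.4 + 865.8 = 977.2
Trade balance = 5036.7 + 977.2 = 6013.9
(Excluded from the trade balance — financial account: borrowing by resident firms from foreign banks 631.9, inward foreign direct investment in the manufacturing sector 1435.9; capital account: acquisition of foreign patents and trademarks (non-produced assets) 117.8, capital transfers received from emigrants 185.8; primary income: dividends paid to foreign shareholders of resident firms 316.7, compensation earned by residents employed abroad 365.2; secondary income: personal remittances sent abroad by immigrant workers 375.6.)

6013.9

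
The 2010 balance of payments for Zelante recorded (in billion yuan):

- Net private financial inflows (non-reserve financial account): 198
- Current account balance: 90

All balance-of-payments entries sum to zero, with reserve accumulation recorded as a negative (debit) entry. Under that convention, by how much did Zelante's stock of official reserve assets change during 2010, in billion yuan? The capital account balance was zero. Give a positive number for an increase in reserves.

Official reserve transactions balance = -(90 + 198) = -288
An accumulation of reserves is recorded as a debit (negative entry), so the change in the stock of reserves is the negative of that balance.
Change in official reserves = -(-288) = 288

288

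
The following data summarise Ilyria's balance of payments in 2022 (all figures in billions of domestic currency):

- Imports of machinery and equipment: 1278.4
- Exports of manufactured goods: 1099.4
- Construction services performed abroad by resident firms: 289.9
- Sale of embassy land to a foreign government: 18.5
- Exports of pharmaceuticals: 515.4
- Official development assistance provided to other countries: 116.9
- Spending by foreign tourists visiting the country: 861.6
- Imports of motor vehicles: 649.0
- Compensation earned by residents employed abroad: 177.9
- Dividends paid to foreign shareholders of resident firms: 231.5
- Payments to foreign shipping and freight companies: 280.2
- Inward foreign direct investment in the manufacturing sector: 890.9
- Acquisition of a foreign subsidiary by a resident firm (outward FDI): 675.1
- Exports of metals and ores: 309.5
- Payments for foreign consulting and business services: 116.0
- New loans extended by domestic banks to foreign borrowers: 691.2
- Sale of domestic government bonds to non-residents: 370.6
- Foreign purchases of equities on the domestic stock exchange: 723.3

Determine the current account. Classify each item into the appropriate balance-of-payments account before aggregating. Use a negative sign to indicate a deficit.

Goods: -1278.4 - 649.0 + 515.4 + 1099.4 + 309.5 = -3.1
Services: 289.9 - 280.2 + 861.6 - 116.0 = 755.3
Primary income: 177.9 - 231.5 = -53.6
Secondary income: -116.9
Current account = (-3.1) + 755.3 + (-53.6) + (-116.9) = 581.7
(Excluded from the current account — capital account: sale of embassy land to a foreign government 18.5; financial account: inward foreign direct investment in the manufacturing sector 890.9, acquisition of a foreign subsidiary by a resident firm (outward FDI) 675.1, new loans extended by domestic banks to foreign borrowers 691.2, sale of domestic government bonds to non-residents 370.6, foreign purchases of equities on the domestic stock exchange 723.3.)

581.7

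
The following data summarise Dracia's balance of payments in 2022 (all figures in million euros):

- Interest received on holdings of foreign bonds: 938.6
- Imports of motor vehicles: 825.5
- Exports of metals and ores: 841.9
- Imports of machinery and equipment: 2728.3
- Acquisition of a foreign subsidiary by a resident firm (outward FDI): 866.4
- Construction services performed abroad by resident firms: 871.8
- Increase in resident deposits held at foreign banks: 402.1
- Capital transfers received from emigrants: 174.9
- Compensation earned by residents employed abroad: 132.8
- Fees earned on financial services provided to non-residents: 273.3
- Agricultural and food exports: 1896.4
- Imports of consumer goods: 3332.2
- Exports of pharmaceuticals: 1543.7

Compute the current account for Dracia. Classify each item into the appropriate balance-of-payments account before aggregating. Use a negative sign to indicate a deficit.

Goods: 1896.4 + 1543.7 - 3332.2 - 2728.3 - 825.5 + 841.9 = -2604.0
Services: 273.3 + 871.8 = 1145.1
Primary income: 132.8 + 938.6 = 1071.4
Current account = (-2604.0) + 1145.1 + 1071.4 = -387.5
(Excluded from the current account — financial account: acquisition of a foreign subsidiary by a resident firm (outward FDI) 866.4, increase in resident deposits held at foreign banks 402.1; capital account: capital transfers received from emigrants 174.9.)

-387.5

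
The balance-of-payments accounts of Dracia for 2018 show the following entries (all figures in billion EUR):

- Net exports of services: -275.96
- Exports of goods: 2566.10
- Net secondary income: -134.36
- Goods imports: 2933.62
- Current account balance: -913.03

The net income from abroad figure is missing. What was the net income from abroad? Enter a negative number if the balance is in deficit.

-135.19

Current account = goods balance + services balance + net primary income + net secondary income
Sum of the known components = -777.84
Net income from abroad = CA - (known components) = -913.03 - (-777.84) = -135.19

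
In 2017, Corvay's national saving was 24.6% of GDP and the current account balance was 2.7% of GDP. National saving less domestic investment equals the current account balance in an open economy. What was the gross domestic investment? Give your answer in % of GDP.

21.9

I = S - CA = 24.6 - 2.7 = 21.9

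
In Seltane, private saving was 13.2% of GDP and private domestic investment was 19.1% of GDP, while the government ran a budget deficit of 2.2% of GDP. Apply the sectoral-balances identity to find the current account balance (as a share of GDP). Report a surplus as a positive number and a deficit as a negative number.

-8.1

By the sectoral-balances identity, CA = (S_private - I) + (T - G).
Private balance = 13.2 - 19.1 = -5.9
Government balance (T - G) = -2.2
CA = -5.9 + (-2.2) = -8.1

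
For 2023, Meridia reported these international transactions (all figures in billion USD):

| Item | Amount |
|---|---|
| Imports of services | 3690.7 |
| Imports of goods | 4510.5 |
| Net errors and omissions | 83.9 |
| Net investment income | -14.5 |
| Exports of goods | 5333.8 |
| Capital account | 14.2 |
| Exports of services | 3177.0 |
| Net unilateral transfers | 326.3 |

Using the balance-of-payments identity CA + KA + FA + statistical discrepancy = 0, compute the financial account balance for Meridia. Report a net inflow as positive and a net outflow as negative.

-719.5

Goods balance = 5333.8 - 4510.5 = 823.3
Services balance = 3177.0 - 3690.7 = -513.7
Trade balance (goods + services) = 823.3 + (-513.7) = 309.6
Net primary income = -14.5
Net secondary income = 326.3
Current account = 309.6 + (-14.5) + 326.3 = 621.4
Financial account = -(621.4 + 14.2 + 83.9) = -719.5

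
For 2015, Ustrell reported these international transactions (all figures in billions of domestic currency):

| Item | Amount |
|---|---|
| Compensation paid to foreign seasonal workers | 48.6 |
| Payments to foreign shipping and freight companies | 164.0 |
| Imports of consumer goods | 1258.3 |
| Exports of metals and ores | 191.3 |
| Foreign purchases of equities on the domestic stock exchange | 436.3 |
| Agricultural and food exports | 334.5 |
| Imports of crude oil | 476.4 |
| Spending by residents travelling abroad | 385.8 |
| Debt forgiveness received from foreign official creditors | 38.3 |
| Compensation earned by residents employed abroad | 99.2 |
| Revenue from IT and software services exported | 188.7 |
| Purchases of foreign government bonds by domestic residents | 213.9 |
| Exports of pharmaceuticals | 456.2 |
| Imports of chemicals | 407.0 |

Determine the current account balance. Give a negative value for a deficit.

-1470.2

Goods: -407.0 + 334.5 + 456.2 + 191.3 - 1258.3 - 476.4 = -1159.7
Services: -385.8 - 164.0 + 188.7 = -361.1
Primary income: -48.6 + 99.2 = 50.6
Current account = (-1159.7) + (-361.1) + 50.6 = -1470.2
(Excluded from the current account — financial account: foreign purchases of equities on the domestic stock exchange 436.3, purchases of foreign government bonds by domestic residents 213.9; capital account: debt forgiveness received from foreign official creditors 38.3.)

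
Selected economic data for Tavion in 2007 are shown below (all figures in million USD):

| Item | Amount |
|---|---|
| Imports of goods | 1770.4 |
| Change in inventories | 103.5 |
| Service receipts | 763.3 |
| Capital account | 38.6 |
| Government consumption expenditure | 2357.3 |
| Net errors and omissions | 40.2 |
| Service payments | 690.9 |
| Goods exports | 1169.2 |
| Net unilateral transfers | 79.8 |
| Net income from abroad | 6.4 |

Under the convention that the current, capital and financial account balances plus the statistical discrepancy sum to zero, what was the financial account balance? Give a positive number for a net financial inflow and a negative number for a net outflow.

363.8

Goods balance = 1169.2 - 1770.4 = -601.2
Services balance = 763.3 - 690.9 = 72.4
Trade balance (goods + services) = -601.2 + 72.4 = -528.8
Net primary income = 6.4
Net secondary income = 79.8
Current account = -528.8 + 6.4 + 79.8 = -442.6
Financial account = -(-442.6 + 38.6 + 40.2) = 363.8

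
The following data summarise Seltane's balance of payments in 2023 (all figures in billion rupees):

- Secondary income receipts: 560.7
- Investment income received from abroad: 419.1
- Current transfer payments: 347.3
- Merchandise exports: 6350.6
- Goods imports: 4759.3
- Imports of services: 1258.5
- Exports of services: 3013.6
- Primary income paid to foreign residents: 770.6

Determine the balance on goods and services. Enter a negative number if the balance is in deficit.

Goods balance = 6350.6 - 4759.3 = 1591.3
Services balance = 3013.6 - 1258.5 = 1755.1
Trade balance (goods + services) = 1591.3 + 1755.1 = 3346.4

3346.4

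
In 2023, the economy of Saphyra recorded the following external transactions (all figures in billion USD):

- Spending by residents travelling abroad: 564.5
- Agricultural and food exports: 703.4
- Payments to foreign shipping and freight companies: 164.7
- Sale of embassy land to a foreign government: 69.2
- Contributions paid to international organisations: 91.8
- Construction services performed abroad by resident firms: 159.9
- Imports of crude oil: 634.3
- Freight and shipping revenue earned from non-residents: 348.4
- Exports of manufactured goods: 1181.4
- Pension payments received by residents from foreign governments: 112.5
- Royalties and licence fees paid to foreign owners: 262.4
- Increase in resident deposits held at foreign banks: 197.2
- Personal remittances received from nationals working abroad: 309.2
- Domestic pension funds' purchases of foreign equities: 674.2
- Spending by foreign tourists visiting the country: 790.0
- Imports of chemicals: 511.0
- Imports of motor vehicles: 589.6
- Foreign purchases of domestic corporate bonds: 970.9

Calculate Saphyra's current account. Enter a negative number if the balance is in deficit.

786.5

Goods: -511.0 + 703.4 - 634.3 + 1181.4 - 589.6 = 149.9
Services: 159.9 + 790.0 + 348.4 - 564.5 - 262.4 - 164.7 = 306.7
Secondary income: 112.5 - 91.8 + 309.2 = 329.9
Current account = 149.9 + 306.7 + 329.9 = 786.5
(Excluded from the current account — capital account: sale of embassy land to a foreign government 69.2; financial account: increase in resident deposits held at foreign banks 197.2, domestic pension funds' purchases of foreign equities 674.2, foreign purchases of domestic corporate bonds 970.9.)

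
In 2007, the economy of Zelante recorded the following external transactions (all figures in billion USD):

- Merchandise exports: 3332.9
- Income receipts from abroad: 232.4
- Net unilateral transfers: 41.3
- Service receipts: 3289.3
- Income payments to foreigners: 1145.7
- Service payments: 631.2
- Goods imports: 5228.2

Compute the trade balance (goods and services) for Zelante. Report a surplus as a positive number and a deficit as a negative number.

762.8

Goods balance = 3332.9 - 5228.2 = -1895.3
Services balance = 3289.3 - 631.2 = 2658.1
Trade balance (goods + services) = -1895.3 + 2658.1 = 762.8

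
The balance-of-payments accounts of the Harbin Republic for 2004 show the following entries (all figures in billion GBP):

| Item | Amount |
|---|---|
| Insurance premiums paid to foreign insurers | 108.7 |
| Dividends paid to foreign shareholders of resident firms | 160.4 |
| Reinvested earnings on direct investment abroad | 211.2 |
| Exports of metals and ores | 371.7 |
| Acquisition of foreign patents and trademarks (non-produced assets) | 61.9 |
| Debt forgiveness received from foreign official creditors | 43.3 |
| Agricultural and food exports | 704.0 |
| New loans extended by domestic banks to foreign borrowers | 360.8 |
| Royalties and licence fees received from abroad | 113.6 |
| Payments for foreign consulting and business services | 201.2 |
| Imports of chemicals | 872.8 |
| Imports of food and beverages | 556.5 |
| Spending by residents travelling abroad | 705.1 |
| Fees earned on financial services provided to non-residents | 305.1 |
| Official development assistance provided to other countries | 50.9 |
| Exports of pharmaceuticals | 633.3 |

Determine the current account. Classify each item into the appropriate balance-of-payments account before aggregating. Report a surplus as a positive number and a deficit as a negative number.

Goods: 633.3 - 556.5 - 872.8 + 704.0 + 371.7 = 279.7
Services: -705.1 - 108.7 + 113.6 - 201.2 + 305.1 = -596.3
Primary income: 211.2 - 160.4 = 50.8
Secondary income: -50.9
Current account = 279.7 + (-596.3) + 50.8 + (-50.9) = -316.7
(Excluded from the current account — capital account: acquisition of foreign patents and trademarks (non-produced assets) 61.9, debt forgiveness received from foreign official creditors 43.3; financial account: new loans extended by domestic banks to foreign borrowers 360.8.)

-316.7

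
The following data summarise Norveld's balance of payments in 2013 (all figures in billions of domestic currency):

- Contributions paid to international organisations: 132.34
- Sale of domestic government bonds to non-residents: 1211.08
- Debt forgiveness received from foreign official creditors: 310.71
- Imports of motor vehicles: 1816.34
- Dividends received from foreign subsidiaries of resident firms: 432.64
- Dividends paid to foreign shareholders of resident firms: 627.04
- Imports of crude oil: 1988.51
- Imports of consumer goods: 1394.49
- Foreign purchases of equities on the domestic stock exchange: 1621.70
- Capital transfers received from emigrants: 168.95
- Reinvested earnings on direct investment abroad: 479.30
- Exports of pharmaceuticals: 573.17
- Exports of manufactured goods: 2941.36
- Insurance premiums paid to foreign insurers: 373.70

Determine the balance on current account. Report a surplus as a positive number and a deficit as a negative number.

Goods: 573.17 - 1988.51 + 2941.36 - 1816.34 - 1394.49 = -1684.81
Services: -373.70
Primary income: -627.04 + 479.30 + 432.64 = 284.90
Secondary income: -132.34
Current account = (-1684.81) + (-373.70) + 284.90 + (-132.34) = -1905.95
(Excluded from the current account — financial account: sale of domestic government bonds to non-residents 1211.08, foreign purchases of equities on the domestic stock exchange 1621.70; capital account: debt forgiveness received from foreign official creditors 310.71, capital transfers received from emigrants 168.95.)

-1905.95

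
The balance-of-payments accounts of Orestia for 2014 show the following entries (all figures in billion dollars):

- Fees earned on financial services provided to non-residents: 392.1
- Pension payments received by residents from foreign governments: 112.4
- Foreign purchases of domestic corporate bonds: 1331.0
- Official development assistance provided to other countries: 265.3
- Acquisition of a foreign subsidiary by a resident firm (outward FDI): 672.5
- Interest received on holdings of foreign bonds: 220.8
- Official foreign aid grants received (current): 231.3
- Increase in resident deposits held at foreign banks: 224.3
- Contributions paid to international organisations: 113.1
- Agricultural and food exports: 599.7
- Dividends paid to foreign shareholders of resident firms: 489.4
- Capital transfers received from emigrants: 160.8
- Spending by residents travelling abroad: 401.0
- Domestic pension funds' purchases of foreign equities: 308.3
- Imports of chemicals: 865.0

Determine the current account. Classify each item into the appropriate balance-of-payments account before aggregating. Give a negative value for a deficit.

-577.5

Goods: -865.0 + 599.7 = -265.3
Services: 392.1 - 401.0 = -8.9
Primary income: -489.4 + 220.8 = -268.6
Secondary income: -113.1 + 112.4 - 265.3 + 231.3 = -34.7
Current account = (-265.3) + (-8.9) + (-268.6) + (-34.7) = -577.5
(Excluded from the current account — financial account: foreign purchases of domestic corporate bonds 1331.0, acquisition of a foreign subsidiary by a resident firm (outward FDI) 672.5, increase in resident deposits held at foreign banks 224.3, domestic pension funds' purchases of foreign equities 308.3; capital account: capital transfers received from emigrants 160.8.)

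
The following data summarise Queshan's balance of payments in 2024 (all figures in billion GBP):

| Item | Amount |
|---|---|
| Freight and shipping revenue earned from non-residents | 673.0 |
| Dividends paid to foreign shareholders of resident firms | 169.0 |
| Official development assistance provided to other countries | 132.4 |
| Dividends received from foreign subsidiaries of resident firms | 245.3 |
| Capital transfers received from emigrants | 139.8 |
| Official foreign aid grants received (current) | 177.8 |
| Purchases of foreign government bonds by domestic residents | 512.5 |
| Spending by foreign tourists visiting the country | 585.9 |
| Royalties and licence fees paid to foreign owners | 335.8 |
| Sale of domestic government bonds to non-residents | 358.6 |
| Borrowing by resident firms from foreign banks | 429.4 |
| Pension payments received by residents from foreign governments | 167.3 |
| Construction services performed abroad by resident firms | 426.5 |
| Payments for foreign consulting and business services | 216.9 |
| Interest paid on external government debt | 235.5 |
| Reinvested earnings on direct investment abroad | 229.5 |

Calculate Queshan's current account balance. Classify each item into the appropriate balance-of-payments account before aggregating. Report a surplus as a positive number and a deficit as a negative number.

Services: 585.9 - 335.8 + 673.0 - 216.9 + 426.5 = 1132.7
Primary income: 245.3 - 169.0 - 235.5 + 229.5 = 70.3
Secondary income: 167.3 - 132.4 + 177.8 = 212.7
Current account = 1132.7 + 70.3 + 212.7 = 1415.7
(Excluded from the current account — capital account: capital transfers received from emigrants 139.8; financial account: purchases of foreign government bonds by domestic residents 512.5, sale of domestic government bonds to non-residents 358.6, borrowing by resident firms from foreign banks 429.4.)

1415.7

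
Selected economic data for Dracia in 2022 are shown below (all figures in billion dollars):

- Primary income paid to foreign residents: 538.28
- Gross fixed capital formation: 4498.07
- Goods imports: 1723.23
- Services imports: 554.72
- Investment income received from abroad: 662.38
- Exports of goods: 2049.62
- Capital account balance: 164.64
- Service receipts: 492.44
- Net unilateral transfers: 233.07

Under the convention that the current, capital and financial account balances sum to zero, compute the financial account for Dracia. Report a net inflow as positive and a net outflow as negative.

Goods balance = 2049.62 - 1723.23 = 326.39
Services balance = 492.44 - 554.72 = -62.28
Trade balance (goods + services) = 326.39 + (-62.28) = 264.11
Net primary income = 662.38 - 538.28 = 124.10
Net secondary income = 233.07
Current account = 264.11 + 124.10 + 233.07 = 621.28
Financial account = -(621.28 + 164.64) = -785.92

-785.92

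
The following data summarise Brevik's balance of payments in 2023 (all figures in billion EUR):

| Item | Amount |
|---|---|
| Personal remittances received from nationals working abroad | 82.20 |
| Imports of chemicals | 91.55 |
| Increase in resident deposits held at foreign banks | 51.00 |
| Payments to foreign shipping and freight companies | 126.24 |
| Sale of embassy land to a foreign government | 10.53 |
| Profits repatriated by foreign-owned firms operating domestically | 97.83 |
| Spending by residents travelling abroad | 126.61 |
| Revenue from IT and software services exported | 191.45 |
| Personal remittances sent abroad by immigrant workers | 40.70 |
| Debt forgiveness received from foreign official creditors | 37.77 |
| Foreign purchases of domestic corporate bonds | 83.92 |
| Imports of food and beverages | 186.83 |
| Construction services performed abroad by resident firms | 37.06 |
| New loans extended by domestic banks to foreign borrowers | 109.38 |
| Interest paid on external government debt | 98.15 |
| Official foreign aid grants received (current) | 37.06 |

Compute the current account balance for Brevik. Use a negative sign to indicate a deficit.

Goods: -186.83 - 91.55 = -278.38
Services: -126.61 + 191.45 + 37.06 - 126.24 = -24.34
Primary income: -97.83 - 98.15 = -195.98
Secondary income: -40.70 + 82.20 + 37.06 = 78.56
Current account = (-278.38) + (-24.34) + (-195.98) + 78.56 = -420.14
(Excluded from the current account — financial account: increase in resident deposits held at foreign banks 51.00, foreign purchases of domestic corporate bonds 83.92, new loans extended by domestic banks to foreign borrowers 109.38; capital account: sale of embassy land to a foreign government 10.53, debt forgiveness received from foreign official creditors 37.77.)

-420.14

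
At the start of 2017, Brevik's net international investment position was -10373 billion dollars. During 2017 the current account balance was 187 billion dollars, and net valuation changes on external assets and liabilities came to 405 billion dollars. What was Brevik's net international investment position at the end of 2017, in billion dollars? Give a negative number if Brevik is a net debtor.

-9781

Change in NIIP = current account + net valuation change = 187 + 405 = 592
End-of-year NIIP = -10373 + 592 = -9781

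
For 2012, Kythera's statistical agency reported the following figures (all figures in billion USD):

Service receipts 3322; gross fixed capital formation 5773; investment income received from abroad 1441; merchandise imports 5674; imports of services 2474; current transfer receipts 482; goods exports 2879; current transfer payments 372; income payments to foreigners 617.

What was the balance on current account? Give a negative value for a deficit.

-1013

Goods balance = 2879 - 5674 = -2795
Services balance = 3322 - 2474 = 848
Trade balance (goods + services) = -2795 + 848 = -1947
Net primary income = 1441 - 617 = 824
Net secondary income = 482 - 372 = 110
Current account = -1947 + 824 + 110 = -1013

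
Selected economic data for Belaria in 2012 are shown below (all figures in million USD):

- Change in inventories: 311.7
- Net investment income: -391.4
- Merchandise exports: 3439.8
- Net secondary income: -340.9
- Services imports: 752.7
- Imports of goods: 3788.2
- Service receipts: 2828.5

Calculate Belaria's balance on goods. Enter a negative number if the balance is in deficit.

-348.4

Goods balance = 3439.8 - 3788.2 = -348.4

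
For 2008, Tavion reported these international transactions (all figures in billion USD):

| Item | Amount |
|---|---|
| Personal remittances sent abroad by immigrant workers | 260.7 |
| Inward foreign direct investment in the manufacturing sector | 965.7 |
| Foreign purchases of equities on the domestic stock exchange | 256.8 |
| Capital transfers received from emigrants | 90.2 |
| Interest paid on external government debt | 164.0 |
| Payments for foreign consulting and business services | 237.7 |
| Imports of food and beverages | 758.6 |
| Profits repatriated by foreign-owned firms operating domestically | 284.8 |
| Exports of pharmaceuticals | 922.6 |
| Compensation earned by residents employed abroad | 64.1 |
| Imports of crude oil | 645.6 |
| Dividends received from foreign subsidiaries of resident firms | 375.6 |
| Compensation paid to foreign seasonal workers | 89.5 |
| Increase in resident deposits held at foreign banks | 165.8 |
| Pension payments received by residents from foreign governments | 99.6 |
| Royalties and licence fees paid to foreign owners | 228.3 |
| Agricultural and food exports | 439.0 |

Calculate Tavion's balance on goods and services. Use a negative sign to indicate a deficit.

-508.6

Goods: 439.0 - 758.6 + 922.6 - 645.6 = -42.6
Services: -228.3 - 237.7 = -466.0
Trade balance = -42.6 + (-466.0) = -508.6
(Excluded from the trade balance — secondary income: personal remittances sent abroad by immigrant workers 260.7, pension payments received by residents from foreign governments 99.6; financial account: inward foreign direct investment in the manufacturing sector 965.7, foreign purchases of equities on the domestic stock exchange 256.8, increase in resident deposits held at foreign banks 165.8; capital account: capital transfers received from emigrants 90.2; primary income: interest paid on external government debt 164.0, profits repatriated by foreign-owned firms operating domestically 284.8, compensation earned by residents employed abroad 64.1, dividends received from foreign subsidiaries of resident firms 375.6, compensation paid to foreign seasonal workers 89.5.)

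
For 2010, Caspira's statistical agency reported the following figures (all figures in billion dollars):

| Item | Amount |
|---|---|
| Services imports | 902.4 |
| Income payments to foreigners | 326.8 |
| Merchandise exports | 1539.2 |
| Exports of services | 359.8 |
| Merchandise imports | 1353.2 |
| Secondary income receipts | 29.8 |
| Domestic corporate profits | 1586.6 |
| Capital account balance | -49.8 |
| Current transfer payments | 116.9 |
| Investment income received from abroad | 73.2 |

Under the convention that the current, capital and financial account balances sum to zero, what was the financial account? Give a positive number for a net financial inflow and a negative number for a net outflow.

747.1

Goods balance = 1539.2 - 1353.2 = 186.0
Services balance = 359.8 - 902.4 = -542.6
Trade balance (goods + services) = 186.0 + (-542.6) = -356.6
Net primary income = 73.2 - 326.8 = -253.6
Net secondary income = 29.8 - 116.9 = -87.1
Current account = -356.6 + (-253.6) + (-87.1) = -697.3
Financial account = -(-697.3 + (-49.8)) = 747.1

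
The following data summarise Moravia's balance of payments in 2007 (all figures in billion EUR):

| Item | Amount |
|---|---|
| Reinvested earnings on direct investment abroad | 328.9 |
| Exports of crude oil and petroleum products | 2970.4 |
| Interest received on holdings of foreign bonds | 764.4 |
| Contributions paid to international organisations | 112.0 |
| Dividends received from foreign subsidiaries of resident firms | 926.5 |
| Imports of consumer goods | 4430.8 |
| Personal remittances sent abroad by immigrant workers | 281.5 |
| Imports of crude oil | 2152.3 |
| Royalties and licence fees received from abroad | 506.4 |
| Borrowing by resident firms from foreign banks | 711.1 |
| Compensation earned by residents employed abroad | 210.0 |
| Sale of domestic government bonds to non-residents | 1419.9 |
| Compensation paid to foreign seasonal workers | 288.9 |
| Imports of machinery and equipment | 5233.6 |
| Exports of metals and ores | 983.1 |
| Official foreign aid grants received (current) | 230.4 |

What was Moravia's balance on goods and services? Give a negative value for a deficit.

-7356.8

Goods: 983.1 + 2970.4 - 4430.8 - 2152.3 - 5233.6 = -7863.2
Services: 506.4
Trade balance = -7863.2 + 506.4 = -7356.8
(Excluded from the trade balance — primary income: reinvested earnings on direct investment abroad 328.9, interest received on holdings of foreign bonds 764.4, dividends received from foreign subsidiaries of resident firms 926.5, compensation earned by residents employed abroad 210.0, compensation paid to foreign seasonal workers 288.9; secondary income: contributions paid to international organisations 112.0, personal remittances sent abroad by immigrant workers 281.5, official foreign aid grants received (current) 230.4; financial account: borrowing by resident firms from foreign banks 711.1, sale of domestic government bonds to non-residents 1419.9.)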